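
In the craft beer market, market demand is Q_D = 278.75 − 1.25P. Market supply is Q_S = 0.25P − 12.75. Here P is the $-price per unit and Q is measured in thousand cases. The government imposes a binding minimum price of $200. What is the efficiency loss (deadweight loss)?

$120.42 thousand

In inverse form: demand P = 223 − 0.8Q, supply P = 51 + 4Q.
Competitive equilibrium: 223 − 0.8Q = 51 + 4Q → Q* = 35.8333, P* = 194.3333.
At the floor P = 200, quantity demanded = (223 − 200)/0.8 = 28.75.
Sellers' marginal cost at Q' = 28.75: 51 + 4·28.75 = 166.
ΔQ = 35.8333 − 28.75 = 7.0833; wedge = 200 − 166 = 34.
DWL = ½ × 7.0833 × 34 = $120.42 thousand.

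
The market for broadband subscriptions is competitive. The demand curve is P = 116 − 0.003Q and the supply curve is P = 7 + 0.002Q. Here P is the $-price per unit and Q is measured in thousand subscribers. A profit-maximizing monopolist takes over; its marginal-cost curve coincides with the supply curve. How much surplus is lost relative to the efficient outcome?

$167076.56 thousand

Competitive equilibrium: 116 − 0.003Q = 7 + 0.002Q → Q* = 21800, P* = 50.6.
Marginal revenue: MR = 116 − 0.006Q. Set MR = MC: 116 − 0.006Q = 7 + 0.002Q → Q_m = 13625.
Price P_m = 116 − 0.003·13625 = 75.125; MC(Q_m) = 7 + 0.002·13625 = 34.25.
Competitive Q* = 21800, so ΔQ = 8175; wedge = 75.125 − 34.25 = 40.875.
Welfare loss = ½ × 8175 × 40.875 = $167076.56 thousand.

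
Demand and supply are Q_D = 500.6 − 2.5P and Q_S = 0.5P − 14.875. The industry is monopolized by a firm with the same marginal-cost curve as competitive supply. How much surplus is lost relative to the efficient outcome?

In inverse form: demand P = 200.24 − 0.4Q, supply P = 29.75 + 2Q.
Competitive equilibrium: 200.24 − 0.4Q = 29.75 + 2Q → Q* = 71.0375, P* = 171.825.
Marginal revenue: MR = 200.24 − 0.8Q. Set MR = MC: 200.24 − 0.8Q = 29.75 + 2Q → Q_m = 60.8893.
Price P_m = 200.24 − 0.4·60.8893 = 175.8843; MC(Q_m) = 29.75 + 2·60.8893 = 151.5286.
Competitive Q* = 71.0375, so ΔQ = 10.1482; wedge = 175.8843 − 151.5286 = 24.3557.
DWL = ½ × 10.1482 × 24.3557 = 123.58.

123.58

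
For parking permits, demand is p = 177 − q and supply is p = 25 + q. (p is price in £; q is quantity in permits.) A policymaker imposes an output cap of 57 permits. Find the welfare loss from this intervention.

£361

Competitive equilibrium: 177 − q = 25 + q → q* = 76, p* = 101.
At q = 57: demand price = 177 − 1·57 = 120; supply price = 25 + 1·57 = 82.
Δq = 76 − 57 = 19; wedge = 120 − 82 = 38.
The triangle = ½ × 19 × 38 = £361.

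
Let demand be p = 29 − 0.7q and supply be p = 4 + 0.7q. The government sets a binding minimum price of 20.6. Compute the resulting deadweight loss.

Competitive equilibrium: 29 − 0.7q = 4 + 0.7q → q* = 17.8571, p* = 16.5.
At the floor p = 20.6, quantity demanded = (29 − 20.6)/0.7 = 12.
Sellers' marginal cost at q' = 12: 4 + 0.7·12 = 12.4.
Δq = 17.8571 − 12 = 5.8571; wedge = 20.6 − 12.4 = 8.2.
Deadweight loss = ½ × 5.8571 × 8.2 = 24.01.

24.01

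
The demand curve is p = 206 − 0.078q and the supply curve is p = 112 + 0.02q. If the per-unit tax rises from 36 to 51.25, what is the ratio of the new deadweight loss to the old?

2.027

Competitive equilibrium: 206 − 0.078q = 112 + 0.02q → q* = 959.1837, p* = 131.1837.
For a per-unit tax t: Δq = t/0.098, so DWL = ½·t·(t/0.098) = t²/0.196.
At t = 36: DWL = 6612.245. At t = 51.25: DWL = 13400.829.
Ratio = (51.25/36)² = 2.027.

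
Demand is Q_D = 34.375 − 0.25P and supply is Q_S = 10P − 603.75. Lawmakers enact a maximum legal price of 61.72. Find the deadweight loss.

In inverse form: demand P = 137.5 − 4Q, supply P = 60.375 + 0.1Q.
Competitive equilibrium: 137.5 − 4Q = 60.375 + 0.1Q → Q* = 18.811, P* = 62.2561.
At the ceiling P = 61.72, quantity supplied = (61.72 − 60.375)/0.1 = 13.45.
Willingness to pay at Q' = 13.45: 137.5 − 4·13.45 = 83.7.
ΔQ = 18.811 − 13.45 = 5.361; wedge = 83.7 − 61.72 = 21.98.
DWL = ½ × 5.361 × 21.98 = 58.92.

58.92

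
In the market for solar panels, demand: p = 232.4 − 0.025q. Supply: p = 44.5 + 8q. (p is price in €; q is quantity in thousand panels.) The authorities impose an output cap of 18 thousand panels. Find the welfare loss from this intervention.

Competitive equilibrium: 232.4 − 0.025q = 44.5 + 8q → q* = 23.4143, p* = 231.8146.
At q = 18: demand price = 232.4 − 0.025·18 = 231.95; supply price = 44.5 + 8·18 = 188.5.
Δq = 23.4143 − 18 = 5.4143; wedge = 231.95 − 188.5 = 43.45.
DWL = ½ × 5.4143 × 43.45 = €117.63 thousand.

€117.63 thousand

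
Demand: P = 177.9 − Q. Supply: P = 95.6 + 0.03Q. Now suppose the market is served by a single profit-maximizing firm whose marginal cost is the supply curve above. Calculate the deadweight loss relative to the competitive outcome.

797.89

Competitive equilibrium: 177.9 − Q = 95.6 + 0.03Q → Q* = 79.90291, P* = 97.99709.
Marginal revenue: MR = 177.9 − 2Q. Set MR = MC: 177.9 − 2Q = 95.6 + 0.03Q → Q_m = 40.54187.
Price P_m = 177.9 − 1·40.54187 = 137.35813; MC(Q_m) = 95.6 + 0.03·40.54187 = 96.81626.
Competitive Q* = 79.90291, so ΔQ = 39.36104; wedge = 137.35813 − 96.81626 = 40.54187.
Welfare loss = ½ × 39.36104 × 40.54187 = 797.89.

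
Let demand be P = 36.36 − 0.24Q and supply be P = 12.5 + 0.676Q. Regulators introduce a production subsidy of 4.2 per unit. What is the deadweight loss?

9.63

Competitive equilibrium: 36.36 − 0.24Q = 12.5 + 0.676Q → Q* = 26.048, P* = 30.1085.
The subsidy lowers effective supply by 4.2: P = 8.3 + 0.676Q.
New quantity: 36.36 − 0.24Q = 8.3 + 0.676Q → Q' = 30.6332.
Overproduction ΔQ = 30.6332 − 26.048 = 4.5852; wedge = subsidy = 4.2.
Deadweight loss = ½ × 4.5852 × 4.2 = 9.63.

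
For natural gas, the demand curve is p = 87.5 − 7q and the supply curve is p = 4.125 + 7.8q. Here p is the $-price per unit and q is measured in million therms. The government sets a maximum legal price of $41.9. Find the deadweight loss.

Competitive equilibrium: 87.5 − 7q = 4.125 + 7.8q → q* = 5.6334, p* = 48.0659.
At the ceiling p = 41.9, quantity supplied = (41.9 − 4.125)/7.8 = 4.8429.
Willingness to pay at q' = 4.8429: 87.5 − 7·4.8429 = 53.5997.
Δq = 5.6334 − 4.8429 = 0.7905; wedge = 53.5997 − 41.9 = 11.6997.
Deadweight loss = ½ × 0.7905 × 11.6997 = $4.62 million.

$4.62 million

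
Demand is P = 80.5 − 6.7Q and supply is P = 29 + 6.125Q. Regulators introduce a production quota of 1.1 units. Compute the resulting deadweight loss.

Competitive equilibrium: 80.5 − 6.7Q = 29 + 6.125Q → Q* = 4.0156, P* = 53.5955.
At Q = 1.1: demand price = 80.5 − 6.7·1.1 = 73.13; supply price = 29 + 6.125·1.1 = 35.7375.
ΔQ = 4.0156 − 1.1 = 2.9156; wedge = 73.13 − 35.7375 = 37.3925.
Deadweight loss = ½ × 2.9156 × 37.3925 = 54.51.

54.51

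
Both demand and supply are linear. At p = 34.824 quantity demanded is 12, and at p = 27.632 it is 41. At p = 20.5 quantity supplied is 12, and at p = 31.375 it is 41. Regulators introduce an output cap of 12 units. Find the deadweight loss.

164.67

Demand slope = (27.632 − 34.824)/(41 − 12) = −0.248, so p = 37.8 − 0.248q.
Supply slope = (31.375 − 20.5)/(41 − 12) = 0.375, so p = 16 + 0.375q.
Competitive equilibrium: 37.8 − 0.248q = 16 + 0.375q → q* = 34.992, p* = 29.122.
At q = 12: demand price = 37.8 − 0.248·12 = 34.824; supply price = 16 + 0.375·12 = 20.5.
Δq = 34.992 − 12 = 22.992; wedge = 34.824 − 20.5 = 14.324.
Welfare loss = ½ × 22.992 × 14.324 = 164.67.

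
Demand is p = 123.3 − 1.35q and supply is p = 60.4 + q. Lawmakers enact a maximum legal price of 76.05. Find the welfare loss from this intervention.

Competitive equilibrium: 123.3 − 1.35q = 60.4 + q → q* = 26.766, p* = 87.166.
At the ceiling p = 76.05, quantity supplied = (76.05 − 60.4)/1 = 15.65.
Willingness to pay at q' = 15.65: 123.3 − 1.35·15.65 = 102.1725.
Δq = 26.766 − 15.65 = 11.116; wedge = 102.1725 − 76.05 = 26.1225.
Deadweight loss = ½ × 11.116 × 26.1225 = 145.19.

145.19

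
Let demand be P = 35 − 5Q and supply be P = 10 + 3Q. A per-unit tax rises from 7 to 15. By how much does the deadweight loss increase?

11

Competitive equilibrium: 35 − 5Q = 10 + 3Q → Q* = 3.125, P* = 19.375.
For a per-unit tax t: ΔQ = t/8, so DWL = ½·t·(t/8) = t²/16.
At t = 7: DWL = 3.063. At t = 15: DWL = 14.063.
Increase = 14.063 − 3.063 = 11.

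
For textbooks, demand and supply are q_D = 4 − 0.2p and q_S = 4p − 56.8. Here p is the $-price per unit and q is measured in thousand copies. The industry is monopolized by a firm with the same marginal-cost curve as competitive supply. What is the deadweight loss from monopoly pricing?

$0.76 thousand

In inverse form: demand p = 20 − 5q, supply p = 14.2 + 0.25q.
Competitive equilibrium: 20 − 5q = 14.2 + 0.25q → q* = 1.1048, p* = 14.4762.
Marginal revenue: MR = 20 − 10q. Set MR = MC: 20 − 10q = 14.2 + 0.25q → q_m = 0.5659.
Price p_m = 20 − 5·0.5659 = 17.1705; MC(q_m) = 14.2 + 0.25·0.5659 = 14.3415.
Competitive q* = 1.1048, so Δq = 0.5389; wedge = 17.1705 − 14.3415 = 2.829.
The triangle = ½ × 0.5389 × 2.829 = $0.76 thousand.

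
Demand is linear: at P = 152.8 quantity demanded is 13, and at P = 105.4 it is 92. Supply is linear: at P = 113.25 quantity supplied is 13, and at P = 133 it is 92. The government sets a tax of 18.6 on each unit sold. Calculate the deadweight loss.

203.51

Demand slope = (105.4 − 152.8)/(92 − 13) = −0.6, so P = 160.6 − 0.6Q.
Supply slope = (133 − 113.25)/(92 − 13) = 0.25, so P = 110 + 0.25Q.
Competitive equilibrium: 160.6 − 0.6Q = 110 + 0.25Q → Q* = 59.5294, P* = 124.8824.
With the tax, the buyer price exceeds the seller price by 18.6: (160.6 − 0.6Q) − (110 + 0.25Q) = 18.6 → Q' = 37.6471.
ΔQ = 59.5294 − 37.6471 = 21.8823; the wedge equals the tax, 18.6.
Deadweight loss = ½ × 21.8823 × 18.6 = 203.51.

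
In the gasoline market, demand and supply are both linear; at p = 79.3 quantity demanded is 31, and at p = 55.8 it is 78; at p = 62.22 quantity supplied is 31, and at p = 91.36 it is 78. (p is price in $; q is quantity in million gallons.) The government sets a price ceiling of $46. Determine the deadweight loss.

Demand slope = (55.8 − 79.3)/(78 − 31) = −0.5, so p = 94.8 − 0.5q.
Supply slope = (91.36 − 62.22)/(78 − 31) = 0.62, so p = 43 + 0.62q.
Competitive equilibrium: 94.8 − 0.5q = 43 + 0.62q → q* = 46.25, p* = 71.675.
At the ceiling p = 46, quantity supplied = (46 − 43)/0.62 = 4.8387.
Willingness to pay at q' = 4.8387: 94.8 − 0.5·4.8387 = 92.3807.
Δq = 46.25 − 4.8387 = 41.4113; wedge = 92.3807 − 46 = 46.3807.
Deadweight loss = ½ × 41.4113 × 46.3807 = $960.34 million.

$960.34 million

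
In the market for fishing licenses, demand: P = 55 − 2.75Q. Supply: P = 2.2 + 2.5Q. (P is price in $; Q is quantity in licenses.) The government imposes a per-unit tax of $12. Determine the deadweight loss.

$13.71

Competitive equilibrium: 55 − 2.75Q = 2.2 + 2.5Q → Q* = 10.0571, P* = 27.3429.
With the tax, the buyer price exceeds the seller price by 12: (55 − 2.75Q) − (2.2 + 2.5Q) = 12 → Q' = 7.7714.
ΔQ = 10.0571 − 7.7714 = 2.2857; the wedge equals the tax, 12.
Welfare loss = ½ × 2.2857 × 12 = $13.71.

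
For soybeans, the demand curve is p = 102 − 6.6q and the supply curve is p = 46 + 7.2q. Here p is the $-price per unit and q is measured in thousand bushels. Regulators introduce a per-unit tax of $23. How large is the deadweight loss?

Competitive equilibrium: 102 − 6.6q = 46 + 7.2q → q* = 4.058, p* = 75.2174.
With the tax, the buyer price exceeds the seller price by 23: (102 − 6.6q) − (46 + 7.2q) = 23 → q' = 2.3913.
Δq = 4.058 − 2.3913 = 1.6667; the wedge equals the tax, 23.
DWL = ½ × 1.6667 × 23 = $19.17 thousand.

$19.17 thousand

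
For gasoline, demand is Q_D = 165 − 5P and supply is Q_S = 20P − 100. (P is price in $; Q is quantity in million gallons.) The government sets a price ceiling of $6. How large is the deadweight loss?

$1058 million

In inverse form: demand P = 33 − 0.2Q, supply P = 5 + 0.05Q.
Competitive equilibrium: 33 − 0.2Q = 5 + 0.05Q → Q* = 112, P* = 10.6.
At the ceiling P = 6, quantity supplied = (6 − 5)/0.05 = 20.
Willingness to pay at Q' = 20: 33 − 0.2·20 = 29.
ΔQ = 112 − 20 = 92; wedge = 29 − 6 = 23.
Welfare loss = ½ × 92 × 23 = $1058 million.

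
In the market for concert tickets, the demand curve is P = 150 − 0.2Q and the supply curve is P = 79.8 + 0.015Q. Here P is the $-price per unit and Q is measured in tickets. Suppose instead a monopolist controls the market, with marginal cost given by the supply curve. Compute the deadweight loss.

$2661.76

Competitive equilibrium: 150 − 0.2Q = 79.8 + 0.015Q → Q* = 326.51163, P* = 84.69767.
Marginal revenue: MR = 150 − 0.4Q. Set MR = MC: 150 − 0.4Q = 79.8 + 0.015Q → Q_m = 169.15663.
Price P_m = 150 − 0.2·169.15663 = 116.16867; MC(Q_m) = 79.8 + 0.015·169.15663 = 82.33735.
Competitive Q* = 326.51163, so ΔQ = 157.355; wedge = 116.16867 − 82.33735 = 33.83132.
Deadweight loss = ½ × 157.355 × 33.83132 = $2661.76.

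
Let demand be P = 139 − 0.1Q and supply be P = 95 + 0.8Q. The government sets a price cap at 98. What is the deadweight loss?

Competitive equilibrium: 139 − 0.1Q = 95 + 0.8Q → Q* = 48.8889, P* = 134.1111.
At the ceiling P = 98, quantity supplied = (98 − 95)/0.8 = 3.75.
Willingness to pay at Q' = 3.75: 139 − 0.1·3.75 = 138.625.
ΔQ = 48.8889 − 3.75 = 45.1389; wedge = 138.625 − 98 = 40.625.
The triangle = ½ × 45.1389 × 40.625 = 916.88.

916.88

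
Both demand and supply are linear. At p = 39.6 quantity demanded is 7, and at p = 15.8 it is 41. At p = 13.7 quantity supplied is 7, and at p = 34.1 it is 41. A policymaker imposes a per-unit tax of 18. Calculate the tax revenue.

235.38

Demand slope = (15.8 − 39.6)/(41 − 7) = −0.7, so p = 44.5 − 0.7q.
Supply slope = (34.1 − 13.7)/(41 − 7) = 0.6, so p = 9.5 + 0.6q.
Competitive equilibrium: 44.5 − 0.7q = 9.5 + 0.6q → q* = 26.9231, p* = 25.6538.
With the tax, the buyer price exceeds the seller price by 18: (44.5 − 0.7q) − (9.5 + 0.6q) = 18 → q' = 13.0769.
Tax revenue = 18 × 13.0769 = 235.38.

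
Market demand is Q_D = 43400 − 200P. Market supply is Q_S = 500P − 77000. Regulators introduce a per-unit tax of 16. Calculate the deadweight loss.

18285.71

In inverse form: demand P = 217 − 0.005Q, supply P = 154 + 0.002Q.
Competitive equilibrium: 217 − 0.005Q = 154 + 0.002Q → Q* = 9000, P* = 172.
With the tax, the buyer price exceeds the seller price by 16: (217 − 0.005Q) − (154 + 0.002Q) = 16 → Q' = 6714.2857.
ΔQ = 9000 − 6714.2857 = 2285.7143; the wedge equals the tax, 16.
DWL = ½ × 2285.7143 × 16 = 18285.71.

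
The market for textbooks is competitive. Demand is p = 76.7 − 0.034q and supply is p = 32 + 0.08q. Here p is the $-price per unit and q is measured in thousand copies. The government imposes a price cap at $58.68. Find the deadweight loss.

$195.77 thousand

Competitive equilibrium: 76.7 − 0.034q = 32 + 0.08q → q* = 392.1053, p* = 63.3684.
At the ceiling p = 58.68, quantity supplied = (58.68 − 32)/0.08 = 333.5.
Willingness to pay at q' = 333.5: 76.7 − 0.034·333.5 = 65.361.
Δq = 392.1053 − 333.5 = 58.6053; wedge = 65.361 − 58.68 = 6.681.
Deadweight loss = ½ × 58.6053 × 6.681 = $195.77 thousand.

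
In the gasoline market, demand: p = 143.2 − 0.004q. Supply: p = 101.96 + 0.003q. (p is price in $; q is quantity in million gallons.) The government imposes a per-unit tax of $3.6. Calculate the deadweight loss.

Competitive equilibrium: 143.2 − 0.004q = 101.96 + 0.003q → q* = 5891.4286, p* = 119.6343.
With the tax, the buyer price exceeds the seller price by 3.6: (143.2 − 0.004q) − (101.96 + 0.003q) = 3.6 → q' = 5377.1429.
Δq = 5891.4286 − 5377.1429 = 514.2857; the wedge equals the tax, 3.6.
The triangle = ½ × 514.2857 × 3.6 = $925.71 million.

$925.71 million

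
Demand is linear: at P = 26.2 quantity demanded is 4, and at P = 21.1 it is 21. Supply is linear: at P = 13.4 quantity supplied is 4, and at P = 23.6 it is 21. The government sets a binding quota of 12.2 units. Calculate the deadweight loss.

16.32

Demand slope = (21.1 − 26.2)/(21 − 4) = −0.3, so P = 27.4 − 0.3Q.
Supply slope = (23.6 − 13.4)/(21 − 4) = 0.6, so P = 11 + 0.6Q.
Competitive equilibrium: 27.4 − 0.3Q = 11 + 0.6Q → Q* = 18.2222, P* = 21.9333.
At Q = 12.2: demand price = 27.4 − 0.3·12.2 = 23.74; supply price = 11 + 0.6·12.2 = 18.32.
ΔQ = 18.2222 − 12.2 = 6.0222; wedge = 23.74 − 18.32 = 5.42.
DWL = ½ × 6.0222 × 5.42 = 16.32.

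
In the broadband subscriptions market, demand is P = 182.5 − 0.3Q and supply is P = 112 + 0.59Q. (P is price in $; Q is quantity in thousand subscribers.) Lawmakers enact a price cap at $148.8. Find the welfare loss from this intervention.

Competitive equilibrium: 182.5 − 0.3Q = 112 + 0.59Q → Q* = 79.2135, P* = 158.736.
At the ceiling P = 148.8, quantity supplied = (148.8 − 112)/0.59 = 62.3729.
Willingness to pay at Q' = 62.3729: 182.5 − 0.3·62.3729 = 163.7881.
ΔQ = 79.2135 − 62.3729 = 16.8406; wedge = 163.7881 − 148.8 = 14.9881.
Deadweight loss = ½ × 16.8406 × 14.9881 = $126.20 thousand.

$126.20 thousand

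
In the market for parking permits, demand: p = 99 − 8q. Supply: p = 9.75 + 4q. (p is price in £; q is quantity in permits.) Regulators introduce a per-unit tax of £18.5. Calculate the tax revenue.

£109.07

Competitive equilibrium: 99 − 8q = 9.75 + 4q → q* = 7.4375, p* = 39.5.
With the tax, the buyer price exceeds the seller price by 18.5: (99 − 8q) − (9.75 + 4q) = 18.5 → q' = 5.8958.
Tax revenue = 18.5 × 5.8958 = £109.07.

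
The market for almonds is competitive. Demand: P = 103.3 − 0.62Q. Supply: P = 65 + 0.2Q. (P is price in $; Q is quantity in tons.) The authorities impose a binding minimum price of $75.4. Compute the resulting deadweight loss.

Competitive equilibrium: 103.3 − 0.62Q = 65 + 0.2Q → Q* = 46.7073, P* = 74.3415.
At the floor P = 75.4, quantity demanded = (103.3 − 75.4)/0.62 = 45.
Sellers' marginal cost at Q' = 45: 65 + 0.2·45 = 74.
ΔQ = 46.7073 − 45 = 1.7073; wedge = 75.4 − 74 = 1.4.
The triangle = ½ × 1.7073 × 1.4 = $1.20.

$1.20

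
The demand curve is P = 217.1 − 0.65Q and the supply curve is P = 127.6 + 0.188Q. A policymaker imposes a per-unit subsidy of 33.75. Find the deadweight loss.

Competitive equilibrium: 217.1 − 0.65Q = 127.6 + 0.188Q → Q* = 106.8019, P* = 147.6788.
The subsidy lowers effective supply by 33.75: P = 93.85 + 0.188Q.
New quantity: 217.1 − 0.65Q = 93.85 + 0.188Q → Q' = 147.0764.
Overproduction ΔQ = 147.0764 − 106.8019 = 40.2745; wedge = subsidy = 33.75.
The triangle = ½ × 40.2745 × 33.75 = 679.63.

679.63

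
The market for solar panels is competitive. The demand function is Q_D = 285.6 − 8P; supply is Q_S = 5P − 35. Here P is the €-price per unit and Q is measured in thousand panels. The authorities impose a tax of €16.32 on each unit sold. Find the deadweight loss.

In inverse form: demand P = 35.7 − 0.125Q, supply P = 7 + 0.2Q.
Competitive equilibrium: 35.7 − 0.125Q = 7 + 0.2Q → Q* = 88.3077, P* = 24.6615.
With the tax, the buyer price exceeds the seller price by 16.32: (35.7 − 0.125Q) − (7 + 0.2Q) = 16.32 → Q' = 38.0923.
ΔQ = 88.3077 − 38.0923 = 50.2154; the wedge equals the tax, 16.32.
DWL = ½ × 50.2154 × 16.32 = €409.76 thousand.

€409.76 thousand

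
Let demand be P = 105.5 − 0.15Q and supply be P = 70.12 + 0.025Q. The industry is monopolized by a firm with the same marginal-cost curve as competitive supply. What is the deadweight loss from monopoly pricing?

Competitive equilibrium: 105.5 − 0.15Q = 70.12 + 0.025Q → Q* = 202.1714, P* = 75.1743.
Marginal revenue: MR = 105.5 − 0.3Q. Set MR = MC: 105.5 − 0.3Q = 70.12 + 0.025Q → Q_m = 108.8615.
Price P_m = 105.5 − 0.15·108.8615 = 89.1708; MC(Q_m) = 70.12 + 0.025·108.8615 = 72.8415.
Competitive Q* = 202.1714, so ΔQ = 93.3099; wedge = 89.1708 − 72.8415 = 16.3293.
The triangle = ½ × 93.3099 × 16.3293 = 761.84.

761.84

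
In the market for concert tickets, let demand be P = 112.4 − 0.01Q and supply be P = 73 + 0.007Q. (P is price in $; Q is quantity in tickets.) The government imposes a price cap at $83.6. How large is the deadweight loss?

$5485.81

Competitive equilibrium: 112.4 − 0.01Q = 73 + 0.007Q → Q* = 2317.64706, P* = 89.22353.
At the ceiling P = 83.6, quantity supplied = (83.6 − 73)/0.007 = 1514.28571.
Willingness to pay at Q' = 1514.28571: 112.4 − 0.01·1514.28571 = 97.25714.
ΔQ = 2317.64706 − 1514.28571 = 803.36135; wedge = 97.25714 − 83.6 = 13.65714.
DWL = ½ × 803.36135 × 13.65714 = $5485.81.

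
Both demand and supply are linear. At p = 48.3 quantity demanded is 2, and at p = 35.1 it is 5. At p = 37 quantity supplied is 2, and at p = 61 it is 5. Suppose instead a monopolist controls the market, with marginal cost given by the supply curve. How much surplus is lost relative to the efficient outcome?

3.60

Demand slope = (35.1 − 48.3)/(5 − 2) = −4.4, so p = 57.1 − 4.4q.
Supply slope = (61 − 37)/(5 − 2) = 8, so p = 21 + 8q.
Competitive equilibrium: 57.1 − 4.4q = 21 + 8q → q* = 2.9113, p* = 44.2903.
Marginal revenue: MR = 57.1 − 8.8q. Set MR = MC: 57.1 − 8.8q = 21 + 8q → q_m = 2.1488.
Price p_m = 57.1 − 4.4·2.1488 = 47.6453; MC(q_m) = 21 + 8·2.1488 = 38.1904.
Competitive q* = 2.9113, so Δq = 0.7625; wedge = 47.6453 − 38.1904 = 9.4549.
The triangle = ½ × 0.7625 × 9.4549 = 3.60.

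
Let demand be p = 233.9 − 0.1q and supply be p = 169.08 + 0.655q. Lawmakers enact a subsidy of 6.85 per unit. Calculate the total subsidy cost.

650.25

Competitive equilibrium: 233.9 − 0.1q = 169.08 + 0.655q → q* = 85.8543, p* = 225.3146.
The subsidy lowers effective supply by 6.85: p = 162.23 + 0.655q.
New quantity: 233.9 − 0.1q = 162.23 + 0.655q → q' = 94.9272.
Total subsidy cost = 6.85 × 94.9272 = 650.25.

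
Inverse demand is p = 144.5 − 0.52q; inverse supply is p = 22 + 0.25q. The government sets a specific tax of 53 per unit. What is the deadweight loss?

1824.03

Competitive equilibrium: 144.5 − 0.52q = 22 + 0.25q → q* = 159.0909, p* = 61.7727.
With the tax, the buyer price exceeds the seller price by 53: (144.5 − 0.52q) − (22 + 0.25q) = 53 → q' = 90.2597.
Δq = 159.0909 − 90.2597 = 68.8312; the wedge equals the tax, 53.
Welfare loss = ½ × 68.8312 × 53 = 1824.03.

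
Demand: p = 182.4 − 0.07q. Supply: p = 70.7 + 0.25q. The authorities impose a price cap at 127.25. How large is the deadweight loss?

Competitive equilibrium: 182.4 − 0.07q = 70.7 + 0.25q → q* = 349.0625, p* = 157.9656.
At the ceiling p = 127.25, quantity supplied = (127.25 − 70.7)/0.25 = 226.2.
Willingness to pay at q' = 226.2: 182.4 − 0.07·226.2 = 166.566.
Δq = 349.0625 − 226.2 = 122.8625; wedge = 166.566 − 127.25 = 39.316.
The triangle = ½ × 122.8625 × 39.316 = 2415.23.

2415.23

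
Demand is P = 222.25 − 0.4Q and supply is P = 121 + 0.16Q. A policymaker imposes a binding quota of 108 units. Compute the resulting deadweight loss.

1484.10

Competitive equilibrium: 222.25 − 0.4Q = 121 + 0.16Q → Q* = 180.8036, P* = 149.9286.
At Q = 108: demand price = 222.25 − 0.4·108 = 179.05; supply price = 121 + 0.16·108 = 138.28.
ΔQ = 180.8036 − 108 = 72.8036; wedge = 179.05 − 138.28 = 40.77.
The triangle = ½ × 72.8036 × 40.77 = 1484.10.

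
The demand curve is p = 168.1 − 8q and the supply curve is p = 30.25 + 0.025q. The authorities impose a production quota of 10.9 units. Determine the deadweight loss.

158.12

Competitive equilibrium: 168.1 − 8q = 30.25 + 0.025q → q* = 17.1776, p* = 30.6794.
At q = 10.9: demand price = 168.1 − 8·10.9 = 80.9; supply price = 30.25 + 0.025·10.9 = 30.5225.
Δq = 17.1776 − 10.9 = 6.2776; wedge = 80.9 − 30.5225 = 50.3775.
Deadweight loss = ½ × 6.2776 × 50.3775 = 158.12.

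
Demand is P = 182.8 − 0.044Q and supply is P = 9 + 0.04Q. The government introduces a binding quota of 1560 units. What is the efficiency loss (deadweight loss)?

Competitive equilibrium: 182.8 − 0.044Q = 9 + 0.04Q → Q* = 2069.0476, P* = 91.7619.
At Q = 1560: demand price = 182.8 − 0.044·1560 = 114.16; supply price = 9 + 0.04·1560 = 71.4.
ΔQ = 2069.0476 − 1560 = 509.0476; wedge = 114.16 − 71.4 = 42.76.
Deadweight loss = ½ × 509.0476 × 42.76 = 10883.44.

10883.44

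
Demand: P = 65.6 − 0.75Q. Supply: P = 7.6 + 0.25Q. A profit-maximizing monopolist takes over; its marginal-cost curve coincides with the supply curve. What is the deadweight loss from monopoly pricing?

308.94

Competitive equilibrium: 65.6 − 0.75Q = 7.6 + 0.25Q → Q* = 58, P* = 22.1.
Marginal revenue: MR = 65.6 − 1.5Q. Set MR = MC: 65.6 − 1.5Q = 7.6 + 0.25Q → Q_m = 33.1429.
Price P_m = 65.6 − 0.75·33.1429 = 40.7428; MC(Q_m) = 7.6 + 0.25·33.1429 = 15.8857.
Competitive Q* = 58, so ΔQ = 24.8571; wedge = 40.7428 − 15.8857 = 24.8571.
The triangle = ½ × 24.8571 × 24.8571 = 308.94.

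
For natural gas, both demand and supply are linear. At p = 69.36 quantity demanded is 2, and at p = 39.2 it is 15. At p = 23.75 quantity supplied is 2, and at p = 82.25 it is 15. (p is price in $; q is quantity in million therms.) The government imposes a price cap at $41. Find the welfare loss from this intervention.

$27.78 million

Demand slope = (39.2 − 69.36)/(15 − 2) = −2.32, so p = 74 − 2.32q.
Supply slope = (82.25 − 23.75)/(15 − 2) = 4.5, so p = 14.75 + 4.5q.
Competitive equilibrium: 74 − 2.32q = 14.75 + 4.5q → q* = 8.6877, p* = 53.8446.
At the ceiling p = 41, quantity supplied = (41 − 14.75)/4.5 = 5.8333.
Willingness to pay at q' = 5.8333: 74 − 2.32·5.8333 = 60.4667.
Δq = 8.6877 − 5.8333 = 2.8544; wedge = 60.4667 − 41 = 19.4667.
DWL = ½ × 2.8544 × 19.4667 = $27.78 million.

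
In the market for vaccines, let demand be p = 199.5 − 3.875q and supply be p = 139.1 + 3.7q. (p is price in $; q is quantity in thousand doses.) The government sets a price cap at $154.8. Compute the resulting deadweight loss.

$52.71 thousand

Competitive equilibrium: 199.5 − 3.875q = 139.1 + 3.7q → q* = 7.9736, p* = 168.6023.
At the ceiling p = 154.8, quantity supplied = (154.8 − 139.1)/3.7 = 4.2432.
Willingness to pay at q' = 4.2432: 199.5 − 3.875·4.2432 = 183.0576.
Δq = 7.9736 − 4.2432 = 3.7304; wedge = 183.0576 − 154.8 = 28.2576.
Welfare loss = ½ × 3.7304 × 28.2576 = $52.71 thousand.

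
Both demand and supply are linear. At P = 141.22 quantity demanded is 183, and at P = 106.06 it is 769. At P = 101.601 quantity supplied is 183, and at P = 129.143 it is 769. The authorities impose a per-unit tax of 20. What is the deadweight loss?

1869.16

Demand slope = (106.06 − 141.22)/(769 − 183) = −0.06, so P = 152.2 − 0.06Q.
Supply slope = (129.143 − 101.601)/(769 − 183) = 0.047, so P = 93 + 0.047Q.
Competitive equilibrium: 152.2 − 0.06Q = 93 + 0.047Q → Q* = 553.271, P* = 119.0037.
With the tax, the buyer price exceeds the seller price by 20: (152.2 − 0.06Q) − (93 + 0.047Q) = 20 → Q' = 366.3551.
ΔQ = 553.271 − 366.3551 = 186.9159; the wedge equals the tax, 20.
Welfare loss = ½ × 186.9159 × 20 = 1869.16.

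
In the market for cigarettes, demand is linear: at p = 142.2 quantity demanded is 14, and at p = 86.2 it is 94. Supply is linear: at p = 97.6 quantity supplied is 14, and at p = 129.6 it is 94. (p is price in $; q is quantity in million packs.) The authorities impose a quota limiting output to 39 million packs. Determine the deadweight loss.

Demand slope = (86.2 − 142.2)/(94 − 14) = −0.7, so p = 152 − 0.7q.
Supply slope = (129.6 − 97.6)/(94 − 14) = 0.4, so p = 92 + 0.4q.
Competitive equilibrium: 152 − 0.7q = 92 + 0.4q → q* = 54.5455, p* = 113.8182.
At q = 39: demand price = 152 − 0.7·39 = 124.7; supply price = 92 + 0.4·39 = 107.6.
Δq = 54.5455 − 39 = 15.5455; wedge = 124.7 − 107.6 = 17.1.
The triangle = ½ × 15.5455 × 17.1 = $132.91 million.

$132.91 million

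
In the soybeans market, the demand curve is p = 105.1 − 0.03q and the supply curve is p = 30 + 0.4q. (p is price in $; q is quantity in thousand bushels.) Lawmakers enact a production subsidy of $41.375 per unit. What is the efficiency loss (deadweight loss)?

Competitive equilibrium: 105.1 − 0.03q = 30 + 0.4q → q* = 174.6512, p* = 99.8605.
The subsidy lowers effective supply by 41.375: p = 0.4q − 11.375.
New quantity: 105.1 − 0.03q = 0.4q − 11.375 → q' = 270.8721.
Overproduction Δq = 270.8721 − 174.6512 = 96.2209; wedge = subsidy = 41.375.
The triangle = ½ × 96.2209 × 41.375 = $1990.57 thousand.

$1990.57 thousand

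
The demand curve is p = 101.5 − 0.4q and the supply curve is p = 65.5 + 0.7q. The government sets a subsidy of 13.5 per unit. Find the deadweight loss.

Competitive equilibrium: 101.5 − 0.4q = 65.5 + 0.7q → q* = 32.7273, p* = 88.4091.
The subsidy lowers effective supply by 13.5: p = 52 + 0.7q.
New quantity: 101.5 − 0.4q = 52 + 0.7q → q' = 45.
Overproduction Δq = 45 − 32.7273 = 12.2727; wedge = subsidy = 13.5.
DWL = ½ × 12.2727 × 13.5 = 82.84.

82.84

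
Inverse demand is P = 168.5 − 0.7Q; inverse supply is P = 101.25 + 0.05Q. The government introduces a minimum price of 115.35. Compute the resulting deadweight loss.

70.78

Competitive equilibrium: 168.5 − 0.7Q = 101.25 + 0.05Q → Q* = 89.6667, P* = 105.7333.
At the floor P = 115.35, quantity demanded = (168.5 − 115.35)/0.7 = 75.9286.
Sellers' marginal cost at Q' = 75.9286: 101.25 + 0.05·75.9286 = 105.0464.
ΔQ = 89.6667 − 75.9286 = 13.7381; wedge = 115.35 − 105.0464 = 10.3036.
Welfare loss = ½ × 13.7381 × 10.3036 = 70.78.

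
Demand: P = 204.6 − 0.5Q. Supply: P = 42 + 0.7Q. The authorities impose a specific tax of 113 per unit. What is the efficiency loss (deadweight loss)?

5320.42

Competitive equilibrium: 204.6 − 0.5Q = 42 + 0.7Q → Q* = 135.5, P* = 136.85.
With the tax, the buyer price exceeds the seller price by 113: (204.6 − 0.5Q) − (42 + 0.7Q) = 113 → Q' = 41.3333.
ΔQ = 135.5 − 41.3333 = 94.1667; the wedge equals the tax, 113.
Deadweight loss = ½ × 94.1667 × 113 = 5320.42.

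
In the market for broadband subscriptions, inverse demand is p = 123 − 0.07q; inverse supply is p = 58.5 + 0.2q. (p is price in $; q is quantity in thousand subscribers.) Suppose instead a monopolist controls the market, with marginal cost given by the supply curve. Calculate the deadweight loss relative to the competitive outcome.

$326.56 thousand

Competitive equilibrium: 123 − 0.07q = 58.5 + 0.2q → q* = 238.8889, p* = 106.2778.
Marginal revenue: MR = 123 − 0.14q. Set MR = MC: 123 − 0.14q = 58.5 + 0.2q → q_m = 189.7059.
Price p_m = 123 − 0.07·189.7059 = 109.7206; MC(q_m) = 58.5 + 0.2·189.7059 = 96.4412.
Competitive q* = 238.8889, so Δq = 49.183; wedge = 109.7206 − 96.4412 = 13.2794.
Welfare loss = ½ × 49.183 × 13.2794 = $326.56 thousand.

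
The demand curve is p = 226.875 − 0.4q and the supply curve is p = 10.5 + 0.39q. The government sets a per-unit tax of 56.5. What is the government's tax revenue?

11434.10

Competitive equilibrium: 226.875 − 0.4q = 10.5 + 0.39q → q* = 273.8924, p* = 117.318.
With the tax, the buyer price exceeds the seller price by 56.5: (226.875 − 0.4q) − (10.5 + 0.39q) = 56.5 → q' = 202.3734.
Tax revenue = 56.5 × 202.3734 = 11434.10.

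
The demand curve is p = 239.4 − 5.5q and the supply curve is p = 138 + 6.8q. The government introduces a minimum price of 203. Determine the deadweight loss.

16.25

Competitive equilibrium: 239.4 − 5.5q = 138 + 6.8q → q* = 8.2439, p* = 194.0585.
At the floor p = 203, quantity demanded = (239.4 − 203)/5.5 = 6.6182.
Sellers' marginal cost at q' = 6.6182: 138 + 6.8·6.6182 = 183.0038.
Δq = 8.2439 − 6.6182 = 1.6257; wedge = 203 − 183.0038 = 19.9962.
Deadweight loss = ½ × 1.6257 × 19.9962 = 16.25.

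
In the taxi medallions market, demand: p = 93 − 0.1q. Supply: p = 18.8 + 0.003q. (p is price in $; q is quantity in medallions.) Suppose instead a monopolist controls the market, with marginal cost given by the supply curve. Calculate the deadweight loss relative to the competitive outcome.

$6485.58

Competitive equilibrium: 93 − 0.1q = 18.8 + 0.003q → q* = 720.38835, p* = 20.96117.
Marginal revenue: MR = 93 − 0.2q. Set MR = MC: 93 − 0.2q = 18.8 + 0.003q → q_m = 365.51724.
Price p_m = 93 − 0.1·365.51724 = 56.44828; MC(q_m) = 18.8 + 0.003·365.51724 = 19.89655.
Competitive q* = 720.38835, so Δq = 354.87111; wedge = 56.44828 − 19.89655 = 36.55173.
Welfare loss = ½ × 354.87111 × 36.55173 = $6485.58.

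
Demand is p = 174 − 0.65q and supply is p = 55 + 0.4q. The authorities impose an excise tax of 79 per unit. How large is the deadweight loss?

Competitive equilibrium: 174 − 0.65q = 55 + 0.4q → q* = 113.3333, p* = 100.3333.
With the tax, the buyer price exceeds the seller price by 79: (174 − 0.65q) − (55 + 0.4q) = 79 → q' = 38.0952.
Δq = 113.3333 − 38.0952 = 75.2381; the wedge equals the tax, 79.
DWL = ½ × 75.2381 × 79 = 2971.90.

2971.90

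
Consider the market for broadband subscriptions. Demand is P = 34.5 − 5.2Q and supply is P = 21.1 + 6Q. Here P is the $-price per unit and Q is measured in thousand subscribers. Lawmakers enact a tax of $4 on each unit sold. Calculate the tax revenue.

Competitive equilibrium: 34.5 − 5.2Q = 21.1 + 6Q → Q* = 1.1964, P* = 28.2786.
With the tax, the buyer price exceeds the seller price by 4: (34.5 − 5.2Q) − (21.1 + 6Q) = 4 → Q' = 0.8393.
Tax revenue = 4 × 0.8393 = $3.36 thousand.

$3.36 thousand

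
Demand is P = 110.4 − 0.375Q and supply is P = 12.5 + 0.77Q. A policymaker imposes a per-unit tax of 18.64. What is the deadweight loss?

Competitive equilibrium: 110.4 − 0.375Q = 12.5 + 0.77Q → Q* = 85.5022, P* = 78.3367.
With the tax, the buyer price exceeds the seller price by 18.64: (110.4 − 0.375Q) − (12.5 + 0.77Q) = 18.64 → Q' = 69.2227.
ΔQ = 85.5022 − 69.2227 = 16.2795; the wedge equals the tax, 18.64.
Deadweight loss = ½ × 16.2795 × 18.64 = 151.72.

151.72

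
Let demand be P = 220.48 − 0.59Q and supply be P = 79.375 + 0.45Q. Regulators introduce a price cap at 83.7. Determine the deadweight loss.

8264.27

Competitive equilibrium: 220.48 − 0.59Q = 79.375 + 0.45Q → Q* = 135.67788, P* = 140.43005.
At the ceiling P = 83.7, quantity supplied = (83.7 − 79.375)/0.45 = 9.61111.
Willingness to pay at Q' = 9.61111: 220.48 − 0.59·9.61111 = 214.80945.
ΔQ = 135.67788 − 9.61111 = 126.06677; wedge = 214.80945 − 83.7 = 131.10945.
Welfare loss = ½ × 126.06677 × 131.10945 = 8264.27.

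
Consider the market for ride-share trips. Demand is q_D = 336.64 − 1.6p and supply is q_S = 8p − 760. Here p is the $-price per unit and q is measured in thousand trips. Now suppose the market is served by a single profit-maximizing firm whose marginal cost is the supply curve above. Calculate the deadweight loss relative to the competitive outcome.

$1834.32 thousand

In inverse form: demand p = 210.4 − 0.625q, supply p = 95 + 0.125q.
Competitive equilibrium: 210.4 − 0.625q = 95 + 0.125q → q* = 153.8667, p* = 114.2333.
Marginal revenue: MR = 210.4 − 1.25q. Set MR = MC: 210.4 − 1.25q = 95 + 0.125q → q_m = 83.9273.
Price p_m = 210.4 − 0.625·83.9273 = 157.9454; MC(q_m) = 95 + 0.125·83.9273 = 105.4909.
Competitive q* = 153.8667, so Δq = 69.9394; wedge = 157.9454 − 105.4909 = 52.4545.
Welfare loss = ½ × 69.9394 × 52.4545 = $1834.32 thousand.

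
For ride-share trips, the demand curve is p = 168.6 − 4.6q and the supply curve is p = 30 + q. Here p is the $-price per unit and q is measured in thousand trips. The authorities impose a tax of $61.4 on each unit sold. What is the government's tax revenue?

Competitive equilibrium: 168.6 − 4.6q = 30 + q → q* = 24.75, p* = 54.75.
With the tax, the buyer price exceeds the seller price by 61.4: (168.6 − 4.6q) − (30 + q) = 61.4 → q' = 13.7857.
Tax revenue = 61.4 × 13.7857 = $846.44 thousand.

$846.44 thousand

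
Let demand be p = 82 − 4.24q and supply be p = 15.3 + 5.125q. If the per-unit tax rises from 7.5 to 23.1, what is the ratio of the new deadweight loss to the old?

9.4864

Competitive equilibrium: 82 − 4.24q = 15.3 + 5.125q → q* = 7.1223, p* = 51.8016.
For a per-unit tax t: Δq = t/9.365, so DWL = ½·t·(t/9.365) = t²/18.73.
At t = 7.5: DWL = 3.003. At t = 23.1: DWL = 28.490.
Ratio = (23.1/7.5)² = 9.4864.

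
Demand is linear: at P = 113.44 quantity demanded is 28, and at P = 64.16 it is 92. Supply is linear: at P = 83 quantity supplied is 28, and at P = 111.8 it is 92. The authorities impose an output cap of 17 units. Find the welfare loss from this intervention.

788.40

Demand slope = (64.16 − 113.44)/(92 − 28) = −0.77, so P = 135 − 0.77Q.
Supply slope = (111.8 − 83)/(92 − 28) = 0.45, so P = 70.4 + 0.45Q.
Competitive equilibrium: 135 − 0.77Q = 70.4 + 0.45Q → Q* = 52.9508, P* = 94.2279.
At Q = 17: demand price = 135 − 0.77·17 = 121.91; supply price = 70.4 + 0.45·17 = 78.05.
ΔQ = 52.9508 − 17 = 35.9508; wedge = 121.91 − 78.05 = 43.86.
The triangle = ½ × 35.9508 × 43.86 = 788.40.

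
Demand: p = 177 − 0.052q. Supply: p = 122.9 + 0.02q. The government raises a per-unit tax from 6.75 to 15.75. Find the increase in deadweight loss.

1406.25

Competitive equilibrium: 177 − 0.052q = 122.9 + 0.02q → q* = 751.3889, p* = 137.9278.
For a per-unit tax t: Δq = t/0.072, so DWL = ½·t·(t/0.072) = t²/0.144.
At t = 6.75: DWL = 316.406. At t = 15.75: DWL = 1722.656.
Increase = 1722.656 − 316.406 = 1406.25.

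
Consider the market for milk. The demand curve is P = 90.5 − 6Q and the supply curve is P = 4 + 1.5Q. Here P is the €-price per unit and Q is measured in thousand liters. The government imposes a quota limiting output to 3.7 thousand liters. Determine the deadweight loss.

€230.10 thousand

Competitive equilibrium: 90.5 − 6Q = 4 + 1.5Q → Q* = 11.5333, P* = 21.3.
At Q = 3.7: demand price = 90.5 − 6·3.7 = 68.3; supply price = 4 + 1.5·3.7 = 9.55.
ΔQ = 11.5333 − 3.7 = 7.8333; wedge = 68.3 − 9.55 = 58.75.
DWL = ½ × 7.8333 × 58.75 = €230.10 thousand.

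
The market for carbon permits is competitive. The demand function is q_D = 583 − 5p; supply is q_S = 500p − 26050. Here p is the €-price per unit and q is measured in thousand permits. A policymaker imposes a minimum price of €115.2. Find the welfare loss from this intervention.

€9851.10 thousand

In inverse form: demand p = 116.6 − 0.2q, supply p = 52.1 + 0.002q.
Competitive equilibrium: 116.6 − 0.2q = 52.1 + 0.002q → q* = 319.3069, p* = 52.7386.
At the floor p = 115.2, quantity demanded = (116.6 − 115.2)/0.2 = 7.
Sellers' marginal cost at q' = 7: 52.1 + 0.002·7 = 52.114.
Δq = 319.3069 − 7 = 312.3069; wedge = 115.2 − 52.114 = 63.086.
Deadweight loss = ½ × 312.3069 × 63.086 = €9851.10 thousand.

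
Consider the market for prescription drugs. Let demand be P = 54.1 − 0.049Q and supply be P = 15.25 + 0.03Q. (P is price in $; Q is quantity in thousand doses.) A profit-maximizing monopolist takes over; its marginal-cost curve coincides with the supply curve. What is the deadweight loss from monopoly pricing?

Competitive equilibrium: 54.1 − 0.049Q = 15.25 + 0.03Q → Q* = 491.77215, P* = 30.00316.
Marginal revenue: MR = 54.1 − 0.098Q. Set MR = MC: 54.1 − 0.098Q = 15.25 + 0.03Q → Q_m = 303.51563.
Price P_m = 54.1 − 0.049·303.51563 = 39.22773; MC(Q_m) = 15.25 + 0.03·303.51563 = 24.35547.
Competitive Q* = 491.77215, so ΔQ = 188.25652; wedge = 39.22773 − 24.35547 = 14.87226.
DWL = ½ × 188.25652 × 14.87226 = $1399.90 thousand.

$1399.90 thousand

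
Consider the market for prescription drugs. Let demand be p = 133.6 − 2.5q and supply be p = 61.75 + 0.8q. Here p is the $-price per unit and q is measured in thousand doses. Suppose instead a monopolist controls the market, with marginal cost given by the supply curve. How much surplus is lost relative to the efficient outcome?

$145.32 thousand

Competitive equilibrium: 133.6 − 2.5q = 61.75 + 0.8q → q* = 21.7727, p* = 79.1682.
Marginal revenue: MR = 133.6 − 5q. Set MR = MC: 133.6 − 5q = 61.75 + 0.8q → q_m = 12.3879.
Price p_m = 133.6 − 2.5·12.3879 = 102.6303; MC(q_m) = 61.75 + 0.8·12.3879 = 71.6603.
Competitive q* = 21.7727, so Δq = 9.3848; wedge = 102.6303 − 71.6603 = 30.97.
Deadweight loss = ½ × 9.3848 × 30.97 = $145.32 thousand.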